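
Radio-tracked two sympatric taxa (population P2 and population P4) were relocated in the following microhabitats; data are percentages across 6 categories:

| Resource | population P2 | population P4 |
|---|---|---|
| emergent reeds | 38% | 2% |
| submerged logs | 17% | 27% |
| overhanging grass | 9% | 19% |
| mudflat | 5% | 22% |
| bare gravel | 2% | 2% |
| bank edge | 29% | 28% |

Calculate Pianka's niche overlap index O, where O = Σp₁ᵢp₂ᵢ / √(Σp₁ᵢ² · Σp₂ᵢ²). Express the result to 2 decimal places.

0.65

Convert percentages to proportions (divide by 100).
Σ p₁ᵢp₂ᵢ = 0.0076 + 0.0459 + 0.0171 + 0.0110 + 0.0004 + 0.0812 = 0.1632
Σp_1ᵢ² = 0.38² + 0.17² + 0.09² + 0.05² + 0.02² + 0.29² = 0.1444 + 0.0289 + 0.0081 + 0.0025 + 0.0004 + 0.0841 = 0.2684
Σp_2ᵢ² = 0.02² + 0.27² + 0.19² + 0.22² + 0.02² + 0.28² = 0.0004 + 0.0729 + 0.0361 + 0.0484 + 0.0004 + 0.0784 = 0.2366
O = 0.1632 / √(0.2684 × 0.2366) = 0.1632 / 0.25200 = 0.6476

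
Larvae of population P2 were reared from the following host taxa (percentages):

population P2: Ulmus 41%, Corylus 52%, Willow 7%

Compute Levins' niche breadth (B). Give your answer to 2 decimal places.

Convert percentages to proportions (divide by 100).
Σpᵢ² = 0.41² + 0.52² + 0.07² = 0.1681 + 0.2704 + 0.0049 = 0.4434
B = 1 / 0.4434 = 2.2553

2.26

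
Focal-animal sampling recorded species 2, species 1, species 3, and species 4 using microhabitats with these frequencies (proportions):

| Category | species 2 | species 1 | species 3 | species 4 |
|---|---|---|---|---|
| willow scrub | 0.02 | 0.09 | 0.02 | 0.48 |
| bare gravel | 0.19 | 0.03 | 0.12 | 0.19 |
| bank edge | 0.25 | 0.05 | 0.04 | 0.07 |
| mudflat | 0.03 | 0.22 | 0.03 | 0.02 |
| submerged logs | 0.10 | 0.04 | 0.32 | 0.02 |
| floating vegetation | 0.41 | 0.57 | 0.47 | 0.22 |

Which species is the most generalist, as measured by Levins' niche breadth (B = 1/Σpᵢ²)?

species 2

Σp_2ᵢ² = 0.02² + 0.19² + 0.25² + 0.03² + 0.10² + 0.41² = 0.0004 + 0.0361 + 0.0625 + 0.0009 + 0.0100 + 0.1681 = 0.2780
B_2 = 1 / 0.2780 = 3.5971
Σp_1ᵢ² = 0.09² + 0.03² + 0.05² + 0.22² + 0.04² + 0.57² = 0.0081 + 0.0009 + 0.0025 + 0.0484 + 0.0016 + 0.3249 = 0.3864
B_1 = 1 / 0.3864 = 2.5880
Σp_3ᵢ² = 0.02² + 0.12² + 0.04² + 0.03² + 0.32² + 0.47² = 0.0004 + 0.0144 + 0.0016 + 0.0009 + 0.1024 + 0.2209 = 0.3406
B_3 = 1 / 0.3406 = 2.9360
Σp_4ᵢ² = 0.48² + 0.19² + 0.07² + 0.02² + 0.02² + 0.22² = 0.2304 + 0.0361 + 0.0049 + 0.0004 + 0.0004 + 0.0484 = 0.3206
B_4 = 1 / 0.3206 = 3.1192
Highest B → broadest niche (most generalist): species 2 (B = 3.60).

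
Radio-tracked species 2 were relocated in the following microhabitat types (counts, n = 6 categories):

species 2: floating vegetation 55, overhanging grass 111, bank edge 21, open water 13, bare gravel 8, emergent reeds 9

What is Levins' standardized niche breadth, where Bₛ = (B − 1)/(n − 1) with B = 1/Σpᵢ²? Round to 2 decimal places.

Proportions for species 2 (n=217): 55/217=0.2535, 111/217=0.5115, 21/217=0.0968, 13/217=0.0599, 8/217=0.0369, 9/217=0.0415
Σpᵢ² = 0.2535² + 0.5115² + 0.0968² + 0.0599² + 0.0369² + 0.0415² = 0.064262 + 0.261632 + 0.009370 + 0.003588 + 0.001362 + 0.001722 = 0.341936
B = 1 / 0.341936 = 2.9245
Bₛ = (B − 1)/(n − 1) = (2.9245 − 1)/(6 − 1) = 1.9245/5 = 0.3849

0.38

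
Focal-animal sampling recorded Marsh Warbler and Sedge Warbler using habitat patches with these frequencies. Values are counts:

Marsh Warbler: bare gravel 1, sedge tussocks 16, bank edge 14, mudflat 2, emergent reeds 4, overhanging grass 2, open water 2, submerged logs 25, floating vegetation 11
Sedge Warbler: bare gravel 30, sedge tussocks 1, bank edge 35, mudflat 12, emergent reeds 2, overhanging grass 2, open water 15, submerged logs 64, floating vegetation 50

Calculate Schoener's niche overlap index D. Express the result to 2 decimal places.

Proportions for Marsh Warbler (n=77): 1/77=0.0130, 16/77=0.2078, 14/77=0.1818, 2/77=0.0260, 4/77=0.0519, 2/77=0.0260, 2/77=0.0260, 25/77=0.3247, 11/77=0.1429
Proportions for Sedge Warbler (n=211): 30/211=0.1422, 1/211=0.0047, 35/211=0.1659, 12/211=0.0569, 2/211=0.0095, 2/211=0.0095, 15/211=0.0711, 64/211=0.3033, 50/211=0.2370
Σ|p₁ᵢ − p₂ᵢ| = 0.1292 + 0.2031 + 0.0159 + 0.0309 + 0.0424 + 0.0165 + 0.0451 + 0.0214 + 0.0941 = 0.5986
D = 1 − ½ × 0.5986 = 1 − 0.29930 = 0.70070

0.70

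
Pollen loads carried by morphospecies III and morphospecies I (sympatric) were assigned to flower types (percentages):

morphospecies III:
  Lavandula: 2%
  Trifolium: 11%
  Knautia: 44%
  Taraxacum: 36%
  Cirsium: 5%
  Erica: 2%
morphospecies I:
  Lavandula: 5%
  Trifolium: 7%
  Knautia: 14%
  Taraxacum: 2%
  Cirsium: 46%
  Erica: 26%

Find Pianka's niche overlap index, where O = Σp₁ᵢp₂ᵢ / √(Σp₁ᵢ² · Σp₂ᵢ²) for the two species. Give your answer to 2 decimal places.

0.33

Convert percentages to proportions (divide by 100).
Σ p₁ᵢp₂ᵢ = 0.0010 + 0.0077 + 0.0616 + 0.0072 + 0.0230 + 0.0052 = 0.1057
Σp_1ᵢ² = 0.02² + 0.11² + 0.44² + 0.36² + 0.05² + 0.02² = 0.0004 + 0.0121 + 0.1936 + 0.1296 + 0.0025 + 0.0004 = 0.3386
Σp_2ᵢ² = 0.05² + 0.07² + 0.14² + 0.02² + 0.46² + 0.26² = 0.0025 + 0.0049 + 0.0196 + 0.0004 + 0.2116 + 0.0676 = 0.3066
O = 0.1057 / √(0.3386 × 0.3066) = 0.1057 / 0.32220 = 0.3281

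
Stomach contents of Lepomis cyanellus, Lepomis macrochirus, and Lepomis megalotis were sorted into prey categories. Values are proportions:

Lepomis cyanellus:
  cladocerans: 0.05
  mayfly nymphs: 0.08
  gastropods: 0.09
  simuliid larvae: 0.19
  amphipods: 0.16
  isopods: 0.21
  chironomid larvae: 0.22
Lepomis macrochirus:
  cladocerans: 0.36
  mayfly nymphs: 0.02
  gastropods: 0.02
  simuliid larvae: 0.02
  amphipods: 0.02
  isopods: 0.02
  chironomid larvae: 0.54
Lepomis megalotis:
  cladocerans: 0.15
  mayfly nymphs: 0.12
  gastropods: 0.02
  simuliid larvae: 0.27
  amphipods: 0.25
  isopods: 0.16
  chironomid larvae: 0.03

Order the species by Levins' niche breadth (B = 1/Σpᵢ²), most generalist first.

Lepomis cyanellus > Lepomis megalotis > Lepomis macrochirus

Σp_cyanᵢ² = 0.05² + 0.08² + 0.09² + 0.19² + 0.16² + 0.21² + 0.22² = 0.0025 + 0.0064 + 0.0081 + 0.0361 + 0.0256 + 0.0441 + 0.0484 = 0.1712
B_cyan = 1 / 0.1712 = 5.8411
Σp_macrᵢ² = 0.36² + 0.02² + 0.02² + 0.02² + 0.02² + 0.02² + 0.54² = 0.1296 + 0.0004 + 0.0004 + 0.0004 + 0.0004 + 0.0004 + 0.2916 = 0.4232
B_macr = 1 / 0.4232 = 2.3629
Σp_megaᵢ² = 0.15² + 0.12² + 0.02² + 0.27² + 0.25² + 0.16² + 0.03² = 0.0225 + 0.0144 + 0.0004 + 0.0729 + 0.0625 + 0.0256 + 0.0009 = 0.1992
B_mega = 1 / 0.1992 = 5.0201
Ranking by B (broadest → narrowest): Lepomis cyanellus (5.84) > Lepomis megalotis (5.02) > Lepomis macrochirus (2.36)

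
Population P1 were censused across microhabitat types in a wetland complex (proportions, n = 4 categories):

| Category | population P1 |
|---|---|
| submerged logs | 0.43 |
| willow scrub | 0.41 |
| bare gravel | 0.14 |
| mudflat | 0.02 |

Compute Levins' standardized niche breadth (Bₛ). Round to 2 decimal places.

Σpᵢ² = 0.43² + 0.41² + 0.14² + 0.02² = 0.1849 + 0.1681 + 0.0196 + 0.0004 = 0.3730
B = 1 / 0.3730 = 2.6810
Bₛ = (B − 1)/(n − 1) = (2.6810 − 1)/(4 − 1) = 1.6810/3 = 0.5603

0.56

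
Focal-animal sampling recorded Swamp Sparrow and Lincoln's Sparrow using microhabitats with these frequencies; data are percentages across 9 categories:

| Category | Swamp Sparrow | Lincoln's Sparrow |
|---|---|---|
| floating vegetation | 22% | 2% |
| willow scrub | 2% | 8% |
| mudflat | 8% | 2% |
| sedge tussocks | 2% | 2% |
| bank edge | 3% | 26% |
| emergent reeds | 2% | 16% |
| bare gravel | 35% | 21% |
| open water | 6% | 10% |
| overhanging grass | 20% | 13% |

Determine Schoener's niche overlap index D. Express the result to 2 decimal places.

Convert percentages to proportions (divide by 100).
Σ|p₁ᵢ − p₂ᵢ| = 0.20 + 0.06 + 0.06 + 0.00 + 0.23 + 0.14 + 0.14 + 0.04 + 0.07 = 0.94
D = 1 − ½ × 0.94 = 1 − 0.470 = 0.5300

0.53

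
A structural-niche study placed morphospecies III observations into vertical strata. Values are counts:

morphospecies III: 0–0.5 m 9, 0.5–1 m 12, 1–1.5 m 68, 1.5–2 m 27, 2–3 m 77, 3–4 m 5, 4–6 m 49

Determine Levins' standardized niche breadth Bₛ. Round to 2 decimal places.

Proportions for morphospecies III (n=247): 9/247=0.0364, 12/247=0.0486, 68/247=0.2753, 27/247=0.1093, 77/247=0.3117, 5/247=0.0202, 49/247=0.1984
Σpᵢ² = 0.0364² + 0.0486² + 0.2753² + 0.1093² + 0.3117² + 0.0202² + 0.1984² = 0.001325 + 0.002362 + 0.075790 + 0.011946 + 0.097157 + 0.000408 + 0.039363 = 0.228351
B = 1 / 0.228351 = 4.3792
Bₛ = (B − 1)/(n − 1) = (4.3792 − 1)/(7 − 1) = 3.3792/6 = 0.5632

0.56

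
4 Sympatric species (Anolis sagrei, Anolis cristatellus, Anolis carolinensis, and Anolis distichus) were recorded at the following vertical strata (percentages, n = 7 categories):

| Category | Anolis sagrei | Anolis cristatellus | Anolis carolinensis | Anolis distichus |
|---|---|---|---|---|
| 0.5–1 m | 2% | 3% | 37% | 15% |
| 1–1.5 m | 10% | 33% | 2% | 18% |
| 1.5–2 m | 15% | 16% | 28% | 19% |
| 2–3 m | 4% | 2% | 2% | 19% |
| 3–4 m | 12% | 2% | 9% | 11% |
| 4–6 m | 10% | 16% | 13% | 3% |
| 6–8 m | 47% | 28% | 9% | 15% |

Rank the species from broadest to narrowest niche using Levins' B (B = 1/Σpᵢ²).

Anolis distichus > Anolis cristatellus > Anolis carolinensis > Anolis sagrei

Convert percentages to proportions (divide by 100).
Σp_sagrᵢ² = 0.02² + 0.10² + 0.15² + 0.04² + 0.12² + 0.10² + 0.47² = 0.0004 + 0.0100 + 0.0225 + 0.0016 + 0.0144 + 0.0100 + 0.2209 = 0.2798
B_sagr = 1 / 0.2798 = 3.5740
Σp_crisᵢ² = 0.03² + 0.33² + 0.16² + 0.02² + 0.02² + 0.16² + 0.28² = 0.0009 + 0.1089 + 0.0256 + 0.0004 + 0.0004 + 0.0256 + 0.0784 = 0.2402
B_cris = 1 / 0.2402 = 4.1632
Σp_caroᵢ² = 0.37² + 0.02² + 0.28² + 0.02² + 0.09² + 0.13² + 0.09² = 0.1369 + 0.0004 + 0.0784 + 0.0004 + 0.0081 + 0.0169 + 0.0081 = 0.2492
B_caro = 1 / 0.2492 = 4.0128
Σp_distᵢ² = 0.15² + 0.18² + 0.19² + 0.19² + 0.11² + 0.03² + 0.15² = 0.0225 + 0.0324 + 0.0361 + 0.0361 + 0.0121 + 0.0009 + 0.0225 = 0.1626
B_dist = 1 / 0.1626 = 6.1501
Ranking by B (broadest → narrowest): Anolis distichus (6.15) > Anolis cristatellus (4.16) > Anolis carolinensis (4.01) > Anolis sagrei (3.57)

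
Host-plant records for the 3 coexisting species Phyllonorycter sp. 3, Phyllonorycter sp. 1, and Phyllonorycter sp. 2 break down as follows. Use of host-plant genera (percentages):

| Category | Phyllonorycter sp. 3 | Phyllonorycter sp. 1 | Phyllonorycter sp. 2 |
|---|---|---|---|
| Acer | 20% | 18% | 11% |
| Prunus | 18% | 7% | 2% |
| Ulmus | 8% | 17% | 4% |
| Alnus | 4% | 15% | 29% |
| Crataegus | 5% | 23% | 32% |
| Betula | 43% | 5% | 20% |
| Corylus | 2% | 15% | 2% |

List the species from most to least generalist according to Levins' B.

Convert percentages to proportions (divide by 100).
Σp_3ᵢ² = 0.20² + 0.18² + 0.08² + 0.04² + 0.05² + 0.43² + 0.02² = 0.0400 + 0.0324 + 0.0064 + 0.0016 + 0.0025 + 0.1849 + 0.0004 = 0.2682
B_3 = 1 / 0.2682 = 3.7286
Σp_1ᵢ² = 0.18² + 0.07² + 0.17² + 0.15² + 0.23² + 0.05² + 0.15² = 0.0324 + 0.0049 + 0.0289 + 0.0225 + 0.0529 + 0.0025 + 0.0225 = 0.1666
B_1 = 1 / 0.1666 = 6.0024
Σp_2ᵢ² = 0.11² + 0.02² + 0.04² + 0.29² + 0.32² + 0.20² + 0.02² = 0.0121 + 0.0004 + 0.0016 + 0.0841 + 0.1024 + 0.0400 + 0.0004 = 0.2410
B_2 = 1 / 0.2410 = 4.1494
Ranking by B (broadest → narrowest): Phyllonorycter sp. 1 (6.00) > Phyllonorycter sp. 2 (4.15) > Phyllonorycter sp. 3 (3.73)

Phyllonorycter sp. 1 > Phyllonorycter sp. 2 > Phyllonorycter sp. 3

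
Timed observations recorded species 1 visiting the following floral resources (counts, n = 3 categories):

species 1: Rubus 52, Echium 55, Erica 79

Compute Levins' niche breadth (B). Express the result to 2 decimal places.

2.89

Proportions for species 1 (n=186): 52/186=0.2796, 55/186=0.2957, 79/186=0.4247
Σpᵢ² = 0.2796² + 0.2957² + 0.4247² = 0.078176 + 0.087438 + 0.180370 = 0.345984
B = 1 / 0.345984 = 2.8903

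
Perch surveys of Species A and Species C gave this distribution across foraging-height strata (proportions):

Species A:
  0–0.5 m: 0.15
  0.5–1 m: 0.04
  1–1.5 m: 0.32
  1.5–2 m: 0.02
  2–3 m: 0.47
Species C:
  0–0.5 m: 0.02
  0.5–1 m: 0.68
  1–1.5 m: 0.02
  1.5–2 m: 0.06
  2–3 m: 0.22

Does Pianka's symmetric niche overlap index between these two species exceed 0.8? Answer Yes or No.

No

Σ p₁ᵢp₂ᵢ = 0.0030 + 0.0272 + 0.0064 + 0.0012 + 0.1034 = 0.1412
Σp_1ᵢ² = 0.15² + 0.04² + 0.32² + 0.02² + 0.47² = 0.0225 + 0.0016 + 0.1024 + 0.0004 + 0.2209 = 0.3478
Σp_2ᵢ² = 0.02² + 0.68² + 0.02² + 0.06² + 0.22² = 0.0004 + 0.4624 + 0.0004 + 0.0036 + 0.0484 = 0.5152
O = 0.1412 / √(0.3478 × 0.5152) = 0.1412 / 0.42330 = 0.3336
O = 0.3336 < 0.8 → No.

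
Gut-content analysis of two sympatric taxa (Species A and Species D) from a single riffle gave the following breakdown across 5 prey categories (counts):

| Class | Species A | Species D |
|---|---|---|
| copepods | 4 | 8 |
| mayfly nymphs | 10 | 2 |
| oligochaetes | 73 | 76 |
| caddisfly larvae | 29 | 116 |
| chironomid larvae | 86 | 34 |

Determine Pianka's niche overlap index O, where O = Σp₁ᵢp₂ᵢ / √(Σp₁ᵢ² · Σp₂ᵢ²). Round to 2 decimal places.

Proportions for Species A (n=202): 4/202=0.0198, 10/202=0.0495, 73/202=0.3614, 29/202=0.1436, 86/202=0.4257
Proportions for Species D (n=236): 8/236=0.0339, 2/236=0.0085, 76/236=0.3220, 116/236=0.4915, 34/236=0.1441
Σ p₁ᵢp₂ᵢ = 0.000671 + 0.000421 + 0.116371 + 0.070579 + 0.061343 = 0.249385
Σp_1ᵢ² = 0.0198² + 0.0495² + 0.3614² + 0.1436² + 0.4257² = 0.000392 + 0.002450 + 0.130610 + 0.020621 + 0.181220 = 0.335293
Σp_2ᵢ² = 0.0339² + 0.0085² + 0.3220² + 0.4915² + 0.1441² = 0.001149 + 0.000072 + 0.103684 + 0.241572 + 0.020765 = 0.367242
O = 0.249385 / √(0.335293 × 0.367242) = 0.249385 / 0.3509041 = 0.7107

0.71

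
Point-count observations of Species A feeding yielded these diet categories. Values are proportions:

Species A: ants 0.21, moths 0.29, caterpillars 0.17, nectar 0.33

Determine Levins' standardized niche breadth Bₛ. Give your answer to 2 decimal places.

0.92

Σpᵢ² = 0.21² + 0.29² + 0.17² + 0.33² = 0.0441 + 0.0841 + 0.0289 + 0.1089 = 0.2660
B = 1 / 0.2660 = 3.7594
Bₛ = (B − 1)/(n − 1) = (3.7594 − 1)/(4 − 1) = 2.7594/3 = 0.9198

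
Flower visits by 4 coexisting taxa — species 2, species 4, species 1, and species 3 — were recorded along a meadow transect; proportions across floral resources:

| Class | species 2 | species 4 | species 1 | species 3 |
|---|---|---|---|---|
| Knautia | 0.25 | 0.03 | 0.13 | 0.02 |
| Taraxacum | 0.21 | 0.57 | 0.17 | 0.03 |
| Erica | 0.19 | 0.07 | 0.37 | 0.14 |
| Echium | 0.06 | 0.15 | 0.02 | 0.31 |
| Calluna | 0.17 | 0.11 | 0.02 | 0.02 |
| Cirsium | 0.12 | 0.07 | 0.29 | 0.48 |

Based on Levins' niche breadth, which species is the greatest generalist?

Σp_2ᵢ² = 0.25² + 0.21² + 0.19² + 0.06² + 0.17² + 0.12² = 0.0625 + 0.0441 + 0.0361 + 0.0036 + 0.0289 + 0.0144 = 0.1896
B_2 = 1 / 0.1896 = 5.2743
Σp_4ᵢ² = 0.03² + 0.57² + 0.07² + 0.15² + 0.11² + 0.07² = 0.0009 + 0.3249 + 0.0049 + 0.0225 + 0.0121 + 0.0049 = 0.3702
B_4 = 1 / 0.3702 = 2.7012
Σp_1ᵢ² = 0.13² + 0.17² + 0.37² + 0.02² + 0.02² + 0.29² = 0.0169 + 0.0289 + 0.1369 + 0.0004 + 0.0004 + 0.0841 = 0.2676
B_1 = 1 / 0.2676 = 3.7369
Σp_3ᵢ² = 0.02² + 0.03² + 0.14² + 0.31² + 0.02² + 0.48² = 0.0004 + 0.0009 + 0.0196 + 0.0961 + 0.0004 + 0.2304 = 0.3478
B_3 = 1 / 0.3478 = 2.8752
Highest B → broadest niche (most generalist): species 2 (B = 5.27).

species 2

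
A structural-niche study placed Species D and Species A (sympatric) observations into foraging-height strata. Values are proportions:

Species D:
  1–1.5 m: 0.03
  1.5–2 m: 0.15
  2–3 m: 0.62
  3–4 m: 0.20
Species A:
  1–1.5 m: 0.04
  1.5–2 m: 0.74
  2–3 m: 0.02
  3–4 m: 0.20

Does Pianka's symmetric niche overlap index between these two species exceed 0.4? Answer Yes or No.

Σ p₁ᵢp₂ᵢ = 0.0012 + 0.1110 + 0.0124 + 0.0400 = 0.1646
Σp_1ᵢ² = 0.03² + 0.15² + 0.62² + 0.20² = 0.0009 + 0.0225 + 0.3844 + 0.0400 = 0.4478
Σp_2ᵢ² = 0.04² + 0.74² + 0.02² + 0.20² = 0.0016 + 0.5476 + 0.0004 + 0.0400 = 0.5896
O = 0.1646 / √(0.4478 × 0.5896) = 0.1646 / 0.51383 = 0.3203
O = 0.3203 < 0.4 → No.

No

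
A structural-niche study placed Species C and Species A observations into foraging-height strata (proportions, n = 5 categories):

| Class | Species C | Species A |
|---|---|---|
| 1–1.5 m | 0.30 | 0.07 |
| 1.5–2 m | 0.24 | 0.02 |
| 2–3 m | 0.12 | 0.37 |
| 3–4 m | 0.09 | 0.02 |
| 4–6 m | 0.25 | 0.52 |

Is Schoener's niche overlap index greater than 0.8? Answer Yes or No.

No

Σ|p₁ᵢ − p₂ᵢ| = 0.23 + 0.22 + 0.25 + 0.07 + 0.27 = 1.04
D = 1 − ½ × 1.04 = 1 − 0.520 = 0.4800
D = 0.4800 < 0.8 → No.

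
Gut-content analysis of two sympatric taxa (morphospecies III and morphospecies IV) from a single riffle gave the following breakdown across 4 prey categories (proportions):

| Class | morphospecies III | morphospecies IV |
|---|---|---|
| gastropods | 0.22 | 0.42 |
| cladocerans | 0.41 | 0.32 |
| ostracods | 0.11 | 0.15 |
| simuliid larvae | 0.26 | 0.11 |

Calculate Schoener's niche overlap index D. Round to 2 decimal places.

0.76

Σ|p₁ᵢ − p₂ᵢ| = 0.20 + 0.09 + 0.04 + 0.15 = 0.48
D = 1 − ½ × 0.48 = 1 − 0.240 = 0.7600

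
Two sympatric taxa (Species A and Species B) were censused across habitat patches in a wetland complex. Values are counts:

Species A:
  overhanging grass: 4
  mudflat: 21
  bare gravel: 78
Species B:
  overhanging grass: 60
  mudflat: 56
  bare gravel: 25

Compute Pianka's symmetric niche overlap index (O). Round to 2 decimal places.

0.49

Proportions for Species A (n=103): 4/103=0.0388, 21/103=0.2039, 78/103=0.7573
Proportions for Species B (n=141): 60/141=0.4255, 56/141=0.3972, 25/141=0.1773
Σ p₁ᵢp₂ᵢ = 0.016509 + 0.080989 + 0.134269 = 0.231767
Σp_1ᵢ² = 0.0388² + 0.2039² + 0.7573² = 0.001505 + 0.041575 + 0.573503 = 0.616583
Σp_2ᵢ² = 0.4255² + 0.3972² + 0.1773² = 0.181050 + 0.157768 + 0.031435 = 0.370253
O = 0.231767 / √(0.616583 × 0.370253) = 0.231767 / 0.4777988 = 0.4851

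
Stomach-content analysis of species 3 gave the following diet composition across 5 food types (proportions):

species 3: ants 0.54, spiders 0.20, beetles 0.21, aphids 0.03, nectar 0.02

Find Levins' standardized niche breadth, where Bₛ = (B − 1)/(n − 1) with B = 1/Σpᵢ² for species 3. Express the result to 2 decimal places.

0.41

Σpᵢ² = 0.54² + 0.20² + 0.21² + 0.03² + 0.02² = 0.2916 + 0.0400 + 0.0441 + 0.0009 + 0.0004 = 0.3770
B = 1 / 0.3770 = 2.6525
Bₛ = (B − 1)/(n − 1) = (2.6525 − 1)/(5 − 1) = 1.6525/4 = 0.4131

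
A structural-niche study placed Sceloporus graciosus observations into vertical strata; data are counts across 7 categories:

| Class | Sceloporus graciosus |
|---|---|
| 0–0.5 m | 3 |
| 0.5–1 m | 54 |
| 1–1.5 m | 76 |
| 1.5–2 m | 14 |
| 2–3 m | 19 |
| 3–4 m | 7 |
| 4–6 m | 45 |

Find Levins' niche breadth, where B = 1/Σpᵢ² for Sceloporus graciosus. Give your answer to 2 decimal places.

4.19

Proportions for Sceloporus graciosus (n=218): 3/218=0.0138, 54/218=0.2477, 76/218=0.3486, 14/218=0.0642, 19/218=0.0872, 7/218=0.0321, 45/218=0.2064
Σpᵢ² = 0.0138² + 0.2477² + 0.3486² + 0.0642² + 0.0872² + 0.0321² + 0.2064² = 0.000190 + 0.061355 + 0.121522 + 0.004122 + 0.007604 + 0.001030 + 0.042601 = 0.238424
B = 1 / 0.238424 = 4.1942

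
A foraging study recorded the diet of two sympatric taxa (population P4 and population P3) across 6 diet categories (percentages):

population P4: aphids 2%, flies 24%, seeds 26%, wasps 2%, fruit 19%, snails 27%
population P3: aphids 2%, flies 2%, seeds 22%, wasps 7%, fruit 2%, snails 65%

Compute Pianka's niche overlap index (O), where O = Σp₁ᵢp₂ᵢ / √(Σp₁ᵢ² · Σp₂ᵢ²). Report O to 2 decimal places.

0.73

Convert percentages to proportions (divide by 100).
Σ p₁ᵢp₂ᵢ = 0.0004 + 0.0048 + 0.0572 + 0.0014 + 0.0038 + 0.1755 = 0.2431
Σp_1ᵢ² = 0.02² + 0.24² + 0.26² + 0.02² + 0.19² + 0.27² = 0.0004 + 0.0576 + 0.0676 + 0.0004 + 0.0361 + 0.0729 = 0.2350
Σp_2ᵢ² = 0.02² + 0.02² + 0.22² + 0.07² + 0.02² + 0.65² = 0.0004 + 0.0004 + 0.0484 + 0.0049 + 0.0004 + 0.4225 = 0.4770
O = 0.2431 / √(0.2350 × 0.4770) = 0.2431 / 0.33481 = 0.7261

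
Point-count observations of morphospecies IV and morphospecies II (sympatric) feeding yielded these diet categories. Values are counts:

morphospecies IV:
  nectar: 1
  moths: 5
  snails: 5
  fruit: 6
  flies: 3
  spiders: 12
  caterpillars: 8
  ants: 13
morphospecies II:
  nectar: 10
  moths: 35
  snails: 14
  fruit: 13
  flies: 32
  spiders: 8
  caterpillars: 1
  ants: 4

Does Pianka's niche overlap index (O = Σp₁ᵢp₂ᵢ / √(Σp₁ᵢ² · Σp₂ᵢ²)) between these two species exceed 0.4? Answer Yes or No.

Proportions for morphospecies IV (n=53): 1/53=0.0189, 5/53=0.0943, 5/53=0.0943, 6/53=0.1132, 3/53=0.0566, 12/53=0.2264, 8/53=0.1509, 13/53=0.2453
Proportions for morphospecies II (n=117): 10/117=0.0855, 35/117=0.2991, 14/117=0.1197, 13/117=0.1111, 32/117=0.2735, 8/117=0.0684, 1/117=0.0085, 4/117=0.0342
Σ p₁ᵢp₂ᵢ = 0.001616 + 0.028205 + 0.011288 + 0.012577 + 0.015480 + 0.015486 + 0.001283 + 0.008389 = 0.094324
Σp_1ᵢ² = 0.0189² + 0.0943² + 0.0943² + 0.1132² + 0.0566² + 0.2264² + 0.1509² + 0.2453² = 0.000357 + 0.008892 + 0.008892 + 0.012814 + 0.003204 + 0.051257 + 0.022771 + 0.060172 = 0.168359
Σp_2ᵢ² = 0.0855² + 0.2991² + 0.1197² + 0.1111² + 0.2735² + 0.0684² + 0.0085² + 0.0342² = 0.007310 + 0.089461 + 0.014328 + 0.012343 + 0.074802 + 0.004679 + 0.000072 + 0.001170 = 0.204165
O = 0.094324 / √(0.168359 × 0.204165) = 0.094324 / 0.1853996 = 0.5088
O = 0.5088 > 0.4 → Yes.

Yes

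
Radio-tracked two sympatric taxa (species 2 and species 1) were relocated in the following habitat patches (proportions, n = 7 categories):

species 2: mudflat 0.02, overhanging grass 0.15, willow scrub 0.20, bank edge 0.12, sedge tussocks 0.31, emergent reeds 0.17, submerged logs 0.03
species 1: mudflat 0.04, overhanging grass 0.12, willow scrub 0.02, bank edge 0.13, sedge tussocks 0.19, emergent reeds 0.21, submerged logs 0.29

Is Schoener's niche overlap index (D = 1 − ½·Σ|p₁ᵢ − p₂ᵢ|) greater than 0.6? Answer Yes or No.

Yes

Σ|p₁ᵢ − p₂ᵢ| = 0.02 + 0.03 + 0.18 + 0.01 + 0.12 + 0.04 + 0.26 = 0.66
D = 1 − ½ × 0.66 = 1 − 0.330 = 0.6700
D = 0.6700 > 0.6 → Yes.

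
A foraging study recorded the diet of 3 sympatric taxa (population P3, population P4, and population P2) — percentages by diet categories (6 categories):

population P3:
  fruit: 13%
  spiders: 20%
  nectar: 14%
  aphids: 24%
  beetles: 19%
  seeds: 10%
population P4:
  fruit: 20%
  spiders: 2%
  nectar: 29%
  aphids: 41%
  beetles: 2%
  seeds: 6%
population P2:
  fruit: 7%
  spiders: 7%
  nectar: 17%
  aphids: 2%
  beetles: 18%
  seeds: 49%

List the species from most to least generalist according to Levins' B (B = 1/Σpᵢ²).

Convert percentages to proportions (divide by 100).
Σp_P3ᵢ² = 0.13² + 0.20² + 0.14² + 0.24² + 0.19² + 0.10² = 0.0169 + 0.0400 + 0.0196 + 0.0576 + 0.0361 + 0.0100 = 0.1802
B_P3 = 1 / 0.1802 = 5.5494
Σp_P4ᵢ² = 0.20² + 0.02² + 0.29² + 0.41² + 0.02² + 0.06² = 0.0400 + 0.0004 + 0.0841 + 0.1681 + 0.0004 + 0.0036 = 0.2966
B_P4 = 1 / 0.2966 = 3.3715
Σp_P2ᵢ² = 0.07² + 0.07² + 0.17² + 0.02² + 0.18² + 0.49² = 0.0049 + 0.0049 + 0.0289 + 0.0004 + 0.0324 + 0.2401 = 0.3116
B_P2 = 1 / 0.3116 = 3.2092
Ranking by B (broadest → narrowest): population P3 (5.55) > population P4 (3.37) > population P2 (3.21)

population P3 > population P4 > population P2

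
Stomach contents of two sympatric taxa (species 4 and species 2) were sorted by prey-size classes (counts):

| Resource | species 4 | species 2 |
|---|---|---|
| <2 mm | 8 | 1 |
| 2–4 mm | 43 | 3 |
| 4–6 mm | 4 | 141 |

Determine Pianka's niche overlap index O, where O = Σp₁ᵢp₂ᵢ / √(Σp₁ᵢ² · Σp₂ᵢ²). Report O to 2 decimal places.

Proportions for species 4 (n=55): 8/55=0.1455, 43/55=0.7818, 4/55=0.0727
Proportions for species 2 (n=145): 1/145=0.0069, 3/145=0.0207, 141/145=0.9724
Σ p₁ᵢp₂ᵢ = 0.001004 + 0.016183 + 0.070693 = 0.087880
Σp_1ᵢ² = 0.1455² + 0.7818² + 0.0727² = 0.021170 + 0.611211 + 0.005285 = 0.637666
Σp_2ᵢ² = 0.0069² + 0.0207² + 0.9724² = 0.000048 + 0.000428 + 0.945562 = 0.946038
O = 0.087880 / √(0.637666 × 0.946038) = 0.087880 / 0.7766957 = 0.1131

0.11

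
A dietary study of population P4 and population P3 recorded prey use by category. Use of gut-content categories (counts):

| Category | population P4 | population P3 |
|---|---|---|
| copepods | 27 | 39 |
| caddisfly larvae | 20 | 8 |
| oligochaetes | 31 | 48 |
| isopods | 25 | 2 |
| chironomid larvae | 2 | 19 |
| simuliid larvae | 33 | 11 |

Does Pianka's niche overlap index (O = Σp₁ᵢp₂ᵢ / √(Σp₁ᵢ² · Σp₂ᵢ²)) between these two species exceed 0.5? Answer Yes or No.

Yes

Proportions for population P4 (n=138): 27/138=0.1957, 20/138=0.1449, 31/138=0.2246, 25/138=0.1812, 2/138=0.0145, 33/138=0.2391
Proportions for population P3 (n=127): 39/127=0.3071, 8/127=0.0630, 48/127=0.3780, 2/127=0.0157, 19/127=0.1496, 11/127=0.0866
Σ p₁ᵢp₂ᵢ = 0.060099 + 0.009129 + 0.084899 + 0.002845 + 0.002169 + 0.020706 = 0.179847
Σp_1ᵢ² = 0.1957² + 0.1449² + 0.2246² + 0.1812² + 0.0145² + 0.2391² = 0.038298 + 0.020996 + 0.050445 + 0.032833 + 0.000210 + 0.057169 = 0.199951
Σp_2ᵢ² = 0.3071² + 0.0630² + 0.3780² + 0.0157² + 0.1496² + 0.0866² = 0.094310 + 0.003969 + 0.142884 + 0.000246 + 0.022380 + 0.007500 = 0.271289
O = 0.179847 / √(0.199951 × 0.271289) = 0.179847 / 0.2329045 = 0.7722
O = 0.7722 > 0.5 → Yes.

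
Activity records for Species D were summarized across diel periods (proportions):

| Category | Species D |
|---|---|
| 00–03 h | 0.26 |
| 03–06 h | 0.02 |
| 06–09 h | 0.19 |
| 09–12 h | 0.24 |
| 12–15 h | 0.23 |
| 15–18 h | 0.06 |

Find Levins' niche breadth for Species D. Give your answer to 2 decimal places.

Σpᵢ² = 0.26² + 0.02² + 0.19² + 0.24² + 0.23² + 0.06² = 0.0676 + 0.0004 + 0.0361 + 0.0576 + 0.0529 + 0.0036 = 0.2182
B = 1 / 0.2182 = 4.5830

4.58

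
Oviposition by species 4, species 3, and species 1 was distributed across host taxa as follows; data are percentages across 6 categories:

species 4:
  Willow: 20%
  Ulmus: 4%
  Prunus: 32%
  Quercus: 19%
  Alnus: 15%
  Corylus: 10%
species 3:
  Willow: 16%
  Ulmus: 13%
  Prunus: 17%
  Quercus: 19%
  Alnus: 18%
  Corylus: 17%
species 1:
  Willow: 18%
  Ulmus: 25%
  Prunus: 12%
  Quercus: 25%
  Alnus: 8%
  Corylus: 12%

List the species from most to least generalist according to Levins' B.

Convert percentages to proportions (divide by 100).
Σp_4ᵢ² = 0.20² + 0.04² + 0.32² + 0.19² + 0.15² + 0.10² = 0.0400 + 0.0016 + 0.1024 + 0.0361 + 0.0225 + 0.0100 = 0.2126
B_4 = 1 / 0.2126 = 4.7037
Σp_3ᵢ² = 0.16² + 0.13² + 0.17² + 0.19² + 0.18² + 0.17² = 0.0256 + 0.0169 + 0.0289 + 0.0361 + 0.0324 + 0.0289 = 0.1688
B_3 = 1 / 0.1688 = 5.9242
Σp_1ᵢ² = 0.18² + 0.25² + 0.12² + 0.25² + 0.08² + 0.12² = 0.0324 + 0.0625 + 0.0144 + 0.0625 + 0.0064 + 0.0144 = 0.1926
B_1 = 1 / 0.1926 = 5.1921
Ranking by B (broadest → narrowest): species 3 (5.92) > species 1 (5.19) > species 4 (4.70)

species 3 > species 1 > species 4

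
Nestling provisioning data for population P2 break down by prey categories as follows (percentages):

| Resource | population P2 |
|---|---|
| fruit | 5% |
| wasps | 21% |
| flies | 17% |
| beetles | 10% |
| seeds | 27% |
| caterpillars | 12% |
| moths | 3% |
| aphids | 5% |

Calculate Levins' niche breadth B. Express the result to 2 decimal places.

5.68

Convert percentages to proportions (divide by 100).
Σpᵢ² = 0.05² + 0.21² + 0.17² + 0.10² + 0.27² + 0.12² + 0.03² + 0.05² = 0.0025 + 0.0441 + 0.0289 + 0.0100 + 0.0729 + 0.0144 + 0.0009 + 0.0025 = 0.1762
B = 1 / 0.1762 = 5.6754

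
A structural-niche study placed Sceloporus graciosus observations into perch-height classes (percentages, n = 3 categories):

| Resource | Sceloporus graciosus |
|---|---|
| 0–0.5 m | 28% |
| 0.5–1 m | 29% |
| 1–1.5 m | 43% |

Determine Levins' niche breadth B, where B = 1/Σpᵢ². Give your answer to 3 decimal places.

Convert percentages to proportions (divide by 100).
Σpᵢ² = 0.28² + 0.29² + 0.43² = 0.0784 + 0.0841 + 0.1849 = 0.3474
B = 1 / 0.3474 = 2.87853

2.879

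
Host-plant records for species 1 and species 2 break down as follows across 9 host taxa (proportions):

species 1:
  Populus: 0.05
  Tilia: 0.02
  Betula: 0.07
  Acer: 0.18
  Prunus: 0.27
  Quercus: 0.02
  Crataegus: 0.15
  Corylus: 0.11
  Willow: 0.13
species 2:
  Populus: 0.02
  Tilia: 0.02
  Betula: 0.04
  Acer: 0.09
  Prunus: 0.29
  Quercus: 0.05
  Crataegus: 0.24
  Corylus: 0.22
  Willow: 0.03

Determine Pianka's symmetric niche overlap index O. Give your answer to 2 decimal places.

0.89

Σ p₁ᵢp₂ᵢ = 0.0010 + 0.0004 + 0.0028 + 0.0162 + 0.0783 + 0.0010 + 0.0360 + 0.0242 + 0.0039 = 0.1638
Σp_1ᵢ² = 0.05² + 0.02² + 0.07² + 0.18² + 0.27² + 0.02² + 0.15² + 0.11² + 0.13² = 0.0025 + 0.0004 + 0.0049 + 0.0324 + 0.0729 + 0.0004 + 0.0225 + 0.0121 + 0.0169 = 0.1650
Σp_2ᵢ² = 0.02² + 0.02² + 0.04² + 0.09² + 0.29² + 0.05² + 0.24² + 0.22² + 0.03² = 0.0004 + 0.0004 + 0.0016 + 0.0081 + 0.0841 + 0.0025 + 0.0576 + 0.0484 + 0.0009 = 0.2040
O = 0.1638 / √(0.1650 × 0.2040) = 0.1638 / 0.18347 = 0.8928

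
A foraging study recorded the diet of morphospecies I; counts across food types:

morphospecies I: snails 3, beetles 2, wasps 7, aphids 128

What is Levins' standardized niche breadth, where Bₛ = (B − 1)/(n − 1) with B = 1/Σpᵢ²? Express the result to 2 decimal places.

0.06

Proportions for morphospecies I (n=140): 3/140=0.0214, 2/140=0.0143, 7/140=0.0500, 128/140=0.9143
Σpᵢ² = 0.0214² + 0.0143² + 0.0500² + 0.9143² = 0.000458 + 0.000204 + 0.002500 + 0.835944 = 0.839106
B = 1 / 0.839106 = 1.1917
Bₛ = (B − 1)/(n − 1) = (1.1917 − 1)/(4 − 1) = 0.1917/3 = 0.0639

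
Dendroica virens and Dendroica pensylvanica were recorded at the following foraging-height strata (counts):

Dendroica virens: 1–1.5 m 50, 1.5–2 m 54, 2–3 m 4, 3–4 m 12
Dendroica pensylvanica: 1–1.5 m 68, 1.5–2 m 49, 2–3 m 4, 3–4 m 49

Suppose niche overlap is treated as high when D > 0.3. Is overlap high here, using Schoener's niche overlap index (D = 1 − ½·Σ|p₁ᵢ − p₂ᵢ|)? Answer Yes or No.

Proportions for Dendroica virens (n=120): 50/120=0.4167, 54/120=0.4500, 4/120=0.0333, 12/120=0.1000
Proportions for Dendroica pensylvanica (n=170): 68/170=0.4000, 49/170=0.2882, 4/170=0.0235, 49/170=0.2882
Σ|p₁ᵢ − p₂ᵢ| = 0.0167 + 0.1618 + 0.0098 + 0.1882 = 0.3765
D = 1 − ½ × 0.3765 = 1 − 0.18825 = 0.81175
D = 0.81175 > 0.3 → Yes.

Yes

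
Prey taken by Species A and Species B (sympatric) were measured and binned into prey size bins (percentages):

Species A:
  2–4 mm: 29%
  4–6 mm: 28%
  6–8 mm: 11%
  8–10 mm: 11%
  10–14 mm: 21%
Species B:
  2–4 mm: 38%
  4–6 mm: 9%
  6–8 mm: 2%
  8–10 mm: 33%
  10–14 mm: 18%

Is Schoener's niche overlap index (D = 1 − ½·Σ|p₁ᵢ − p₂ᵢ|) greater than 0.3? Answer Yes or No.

Convert percentages to proportions (divide by 100).
Σ|p₁ᵢ − p₂ᵢ| = 0.09 + 0.19 + 0.09 + 0.22 + 0.03 = 0.62
D = 1 − ½ × 0.62 = 1 − 0.310 = 0.6900
D = 0.6900 > 0.3 → Yes.

Yes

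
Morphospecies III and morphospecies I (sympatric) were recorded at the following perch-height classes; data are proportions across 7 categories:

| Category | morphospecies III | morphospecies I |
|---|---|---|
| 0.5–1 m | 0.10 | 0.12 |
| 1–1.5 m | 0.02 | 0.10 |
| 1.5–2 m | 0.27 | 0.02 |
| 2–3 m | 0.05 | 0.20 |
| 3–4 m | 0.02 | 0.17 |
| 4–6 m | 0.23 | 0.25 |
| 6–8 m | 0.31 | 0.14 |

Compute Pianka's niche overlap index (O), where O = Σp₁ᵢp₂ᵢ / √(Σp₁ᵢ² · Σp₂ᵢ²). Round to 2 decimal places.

0.66

Σ p₁ᵢp₂ᵢ = 0.0120 + 0.0020 + 0.0054 + 0.0100 + 0.0034 + 0.0575 + 0.0434 = 0.1337
Σp_1ᵢ² = 0.10² + 0.02² + 0.27² + 0.05² + 0.02² + 0.23² + 0.31² = 0.0100 + 0.0004 + 0.0729 + 0.0025 + 0.0004 + 0.0529 + 0.0961 = 0.2352
Σp_2ᵢ² = 0.12² + 0.10² + 0.02² + 0.20² + 0.17² + 0.25² + 0.14² = 0.0144 + 0.0100 + 0.0004 + 0.0400 + 0.0289 + 0.0625 + 0.0196 = 0.1758
O = 0.1337 / √(0.2352 × 0.1758) = 0.1337 / 0.20334 = 0.6575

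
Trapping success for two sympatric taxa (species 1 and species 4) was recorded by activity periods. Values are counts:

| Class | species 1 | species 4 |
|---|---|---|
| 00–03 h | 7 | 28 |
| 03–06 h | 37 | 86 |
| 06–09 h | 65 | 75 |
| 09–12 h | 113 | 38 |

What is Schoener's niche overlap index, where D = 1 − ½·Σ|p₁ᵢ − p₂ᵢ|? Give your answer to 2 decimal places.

0.66

Proportions for species 1 (n=222): 7/222=0.0315, 37/222=0.1667, 65/222=0.2928, 113/222=0.5090
Proportions for species 4 (n=227): 28/227=0.1233, 86/227=0.3789, 75/227=0.3304, 38/227=0.1674
Σ|p₁ᵢ − p₂ᵢ| = 0.0918 + 0.2122 + 0.0376 + 0.3416 = 0.6832
D = 1 − ½ × 0.6832 = 1 − 0.34160 = 0.65840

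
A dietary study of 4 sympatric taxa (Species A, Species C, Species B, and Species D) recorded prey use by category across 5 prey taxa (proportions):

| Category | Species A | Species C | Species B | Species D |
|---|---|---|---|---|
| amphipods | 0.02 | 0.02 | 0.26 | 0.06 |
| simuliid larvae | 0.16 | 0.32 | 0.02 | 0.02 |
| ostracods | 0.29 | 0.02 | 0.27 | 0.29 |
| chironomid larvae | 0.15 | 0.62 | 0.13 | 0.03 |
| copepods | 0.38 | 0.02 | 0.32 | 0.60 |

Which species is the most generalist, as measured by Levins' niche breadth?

Σp_Aᵢ² = 0.02² + 0.16² + 0.29² + 0.15² + 0.38² = 0.0004 + 0.0256 + 0.0841 + 0.0225 + 0.1444 = 0.2770
B_A = 1 / 0.2770 = 3.6101
Σp_Cᵢ² = 0.02² + 0.32² + 0.02² + 0.62² + 0.02² = 0.0004 + 0.1024 + 0.0004 + 0.3844 + 0.0004 = 0.4880
B_C = 1 / 0.4880 = 2.0492
Σp_Bᵢ² = 0.26² + 0.02² + 0.27² + 0.13² + 0.32² = 0.0676 + 0.0004 + 0.0729 + 0.0169 + 0.1024 = 0.2602
B_B = 1 / 0.2602 = 3.8432
Σp_Dᵢ² = 0.06² + 0.02² + 0.29² + 0.03² + 0.60² = 0.0036 + 0.0004 + 0.0841 + 0.0009 + 0.3600 = 0.4490
B_D = 1 / 0.4490 = 2.2272
Highest B → broadest niche (most generalist): Species B (B = 3.84).

Species B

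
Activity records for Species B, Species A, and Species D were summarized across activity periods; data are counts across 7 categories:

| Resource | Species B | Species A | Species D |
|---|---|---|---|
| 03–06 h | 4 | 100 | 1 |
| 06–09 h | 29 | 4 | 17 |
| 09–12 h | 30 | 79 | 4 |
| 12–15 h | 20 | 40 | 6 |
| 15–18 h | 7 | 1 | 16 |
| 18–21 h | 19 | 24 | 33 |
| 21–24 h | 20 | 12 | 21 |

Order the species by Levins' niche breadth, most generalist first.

Proportions for Species B (n=129): 4/129=0.0310, 29/129=0.2248, 30/129=0.2326, 20/129=0.1550, 7/129=0.0543, 19/129=0.1473, 20/129=0.1550
Proportions for Species A (n=260): 100/260=0.3846, 4/260=0.0154, 79/260=0.3038, 40/260=0.1538, 1/260=0.0038, 24/260=0.0923, 12/260=0.0462
Proportions for Species D (n=98): 1/98=0.0102, 17/98=0.1735, 4/98=0.0408, 6/98=0.0612, 16/98=0.1633, 33/98=0.3367, 21/98=0.2143
Σp_Bᵢ² = 0.0310² + 0.2248² + 0.2326² + 0.1550² + 0.0543² + 0.1473² + 0.1550² = 0.000961 + 0.050535 + 0.054103 + 0.024025 + 0.002948 + 0.021697 + 0.024025 = 0.178294
B_B = 1 / 0.178294 = 5.6087
Σp_Aᵢ² = 0.3846² + 0.0154² + 0.3038² + 0.1538² + 0.0038² + 0.0923² + 0.0462² = 0.147917 + 0.000237 + 0.092294 + 0.023654 + 0.000014 + 0.008519 + 0.002134 = 0.274769
B_A = 1 / 0.274769 = 3.6394
Σp_Dᵢ² = 0.0102² + 0.1735² + 0.0408² + 0.0612² + 0.1633² + 0.3367² + 0.2143² = 0.000104 + 0.030102 + 0.001665 + 0.003745 + 0.026667 + 0.113367 + 0.045924 = 0.221574
B_D = 1 / 0.221574 = 4.5132
Ranking by B (broadest → narrowest): Species B (5.61) > Species D (4.51) > Species A (3.64)

Species B > Species D > Species A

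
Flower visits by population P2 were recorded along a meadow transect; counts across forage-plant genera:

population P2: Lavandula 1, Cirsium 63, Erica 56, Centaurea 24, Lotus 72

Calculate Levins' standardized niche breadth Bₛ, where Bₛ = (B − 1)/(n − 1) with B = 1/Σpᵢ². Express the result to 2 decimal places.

Proportions for population P2 (n=216): 1/216=0.0046, 63/216=0.2917, 56/216=0.2593, 24/216=0.1111, 72/216=0.3333
Σpᵢ² = 0.0046² + 0.2917² + 0.2593² + 0.1111² + 0.3333² = 0.000021 + 0.085089 + 0.067236 + 0.012343 + 0.111089 = 0.275778
B = 1 / 0.275778 = 3.6261
Bₛ = (B − 1)/(n − 1) = (3.6261 − 1)/(5 − 1) = 2.6261/4 = 0.6565

0.66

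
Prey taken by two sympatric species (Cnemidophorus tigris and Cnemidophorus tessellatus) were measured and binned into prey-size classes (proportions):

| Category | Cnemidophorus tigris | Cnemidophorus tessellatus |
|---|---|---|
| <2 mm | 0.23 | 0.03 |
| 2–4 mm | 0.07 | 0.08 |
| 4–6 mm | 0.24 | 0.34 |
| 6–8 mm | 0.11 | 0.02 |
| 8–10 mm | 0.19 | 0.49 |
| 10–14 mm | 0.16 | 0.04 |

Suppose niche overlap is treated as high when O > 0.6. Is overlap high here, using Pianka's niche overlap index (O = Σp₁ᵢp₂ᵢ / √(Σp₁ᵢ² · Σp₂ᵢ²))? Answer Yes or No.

Yes

Σ p₁ᵢp₂ᵢ = 0.0069 + 0.0056 + 0.0816 + 0.0022 + 0.0931 + 0.0064 = 0.1958
Σp_1ᵢ² = 0.23² + 0.07² + 0.24² + 0.11² + 0.19² + 0.16² = 0.0529 + 0.0049 + 0.0576 + 0.0121 + 0.0361 + 0.0256 = 0.1892
Σp_2ᵢ² = 0.03² + 0.08² + 0.34² + 0.02² + 0.49² + 0.04² = 0.0009 + 0.0064 + 0.1156 + 0.0004 + 0.2401 + 0.0016 = 0.3650
O = 0.1958 / √(0.1892 × 0.3650) = 0.1958 / 0.26279 = 0.7451
O = 0.7451 > 0.6 → Yes.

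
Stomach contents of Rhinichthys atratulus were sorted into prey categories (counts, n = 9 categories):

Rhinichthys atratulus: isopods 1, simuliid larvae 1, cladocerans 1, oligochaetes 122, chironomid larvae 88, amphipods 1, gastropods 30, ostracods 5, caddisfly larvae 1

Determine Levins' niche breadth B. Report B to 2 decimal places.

Proportions for Rhinichthys atratulus (n=250): 1/250=0.0040, 1/250=0.0040, 1/250=0.0040, 122/250=0.4880, 88/250=0.3520, 1/250=0.0040, 30/250=0.1200, 5/250=0.0200, 1/250=0.0040
Σpᵢ² = 0.0040² + 0.0040² + 0.0040² + 0.4880² + 0.3520² + 0.0040² + 0.1200² + 0.0200² + 0.0040² = 0.000016 + 0.000016 + 0.000016 + 0.238144 + 0.123904 + 0.000016 + 0.014400 + 0.000400 + 0.000016 = 0.376928
B = 1 / 0.376928 = 2.6530

2.65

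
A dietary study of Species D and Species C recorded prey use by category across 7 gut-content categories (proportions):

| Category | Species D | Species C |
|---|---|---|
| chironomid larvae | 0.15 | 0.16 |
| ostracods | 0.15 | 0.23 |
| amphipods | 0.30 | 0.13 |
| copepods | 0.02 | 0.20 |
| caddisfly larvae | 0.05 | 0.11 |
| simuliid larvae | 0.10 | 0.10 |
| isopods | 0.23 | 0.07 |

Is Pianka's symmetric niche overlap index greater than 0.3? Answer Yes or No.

Yes

Σ p₁ᵢp₂ᵢ = 0.0240 + 0.0345 + 0.0390 + 0.0040 + 0.0055 + 0.0100 + 0.0161 = 0.1331
Σp_1ᵢ² = 0.15² + 0.15² + 0.30² + 0.02² + 0.05² + 0.10² + 0.23² = 0.0225 + 0.0225 + 0.0900 + 0.0004 + 0.0025 + 0.0100 + 0.0529 = 0.2008
Σp_2ᵢ² = 0.16² + 0.23² + 0.13² + 0.20² + 0.11² + 0.10² + 0.07² = 0.0256 + 0.0529 + 0.0169 + 0.0400 + 0.0121 + 0.0100 + 0.0049 = 0.1624
O = 0.1331 / √(0.2008 × 0.1624) = 0.1331 / 0.18058 = 0.7371
O = 0.7371 > 0.3 → Yes.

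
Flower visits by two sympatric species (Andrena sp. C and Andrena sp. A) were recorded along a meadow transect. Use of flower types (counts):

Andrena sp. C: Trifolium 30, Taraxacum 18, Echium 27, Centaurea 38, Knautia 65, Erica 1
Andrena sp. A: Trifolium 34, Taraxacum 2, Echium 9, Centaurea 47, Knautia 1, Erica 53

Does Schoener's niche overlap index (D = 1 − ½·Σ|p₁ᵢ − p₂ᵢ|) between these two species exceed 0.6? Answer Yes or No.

Proportions for Andrena sp. C (n=179): 30/179=0.1676, 18/179=0.1006, 27/179=0.1508, 38/179=0.2123, 65/179=0.3631, 1/179=0.0056
Proportions for Andrena sp. A (n=146): 34/146=0.2329, 2/146=0.0137, 9/146=0.0616, 47/146=0.3219, 1/146=0.0068, 53/146=0.3630
Σ|p₁ᵢ − p₂ᵢ| = 0.0653 + 0.0869 + 0.0892 + 0.1096 + 0.3563 + 0.3574 = 1.0647
D = 1 − ½ × 1.0647 = 1 − 0.53235 = 0.46765
D = 0.46765 < 0.6 → No.

No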